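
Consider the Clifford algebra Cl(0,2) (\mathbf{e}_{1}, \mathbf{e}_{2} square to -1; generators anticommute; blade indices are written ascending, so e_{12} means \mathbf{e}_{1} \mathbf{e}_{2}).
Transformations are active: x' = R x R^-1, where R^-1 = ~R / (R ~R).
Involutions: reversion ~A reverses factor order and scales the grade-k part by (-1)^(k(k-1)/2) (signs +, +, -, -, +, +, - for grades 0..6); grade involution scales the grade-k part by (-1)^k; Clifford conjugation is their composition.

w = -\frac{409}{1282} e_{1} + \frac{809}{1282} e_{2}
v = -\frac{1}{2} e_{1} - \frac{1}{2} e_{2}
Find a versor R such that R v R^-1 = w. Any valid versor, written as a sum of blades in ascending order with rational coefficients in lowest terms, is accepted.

Equal squares first: v^2 = w^2 = -\frac{1}{2}. Then v + w = -\frac{525}{641} e_{1} + \frac{84}{641} e_{2} is a versor taking v to w, provided it is invertible.
Answer: -\frac{525}{641} e_{1} + \frac{84}{641} e_{2}


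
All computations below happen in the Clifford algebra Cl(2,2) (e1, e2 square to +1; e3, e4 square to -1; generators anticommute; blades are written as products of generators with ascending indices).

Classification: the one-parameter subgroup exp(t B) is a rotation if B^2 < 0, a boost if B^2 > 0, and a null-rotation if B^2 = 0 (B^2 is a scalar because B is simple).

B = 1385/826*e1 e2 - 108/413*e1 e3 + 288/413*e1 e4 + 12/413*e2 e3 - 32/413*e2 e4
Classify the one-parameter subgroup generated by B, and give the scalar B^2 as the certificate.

B^2 term by term: the squares give (1385/826)^2*(e1 e2)^2 + (-108/413)^2*(e1 e3)^2 + (288/413)^2*(e1 e4)^2 + (12/413)^2*(e2 e3)^2 + (-32/413)^2*(e2 e4)^2 = 1918225/682276*(-1) + 11664/170569*(+1) + 82944/170569*(+1) + 144/170569*(+1) + 1024/170569*(+1) = -9/4 (each basis 2-blade squares to minus the product of its generators' squares); cross terms between blades sharing an index anticommute and cancel; the commuting (index-disjoint) pairs give grade-4 terms 2*c*c'*(blade product), which cancel blade by blade — e1 e2 e3 e4: -6912/170569 + 6912/170569 = 0 — confirming B is simple. So B^2 = -9/4.
Answer: rotation, certificate B^2 = -9/4. Why this suffices: the scalar -9/4 survives any versor conjugation, so its sign alone determines the class however B is presented.


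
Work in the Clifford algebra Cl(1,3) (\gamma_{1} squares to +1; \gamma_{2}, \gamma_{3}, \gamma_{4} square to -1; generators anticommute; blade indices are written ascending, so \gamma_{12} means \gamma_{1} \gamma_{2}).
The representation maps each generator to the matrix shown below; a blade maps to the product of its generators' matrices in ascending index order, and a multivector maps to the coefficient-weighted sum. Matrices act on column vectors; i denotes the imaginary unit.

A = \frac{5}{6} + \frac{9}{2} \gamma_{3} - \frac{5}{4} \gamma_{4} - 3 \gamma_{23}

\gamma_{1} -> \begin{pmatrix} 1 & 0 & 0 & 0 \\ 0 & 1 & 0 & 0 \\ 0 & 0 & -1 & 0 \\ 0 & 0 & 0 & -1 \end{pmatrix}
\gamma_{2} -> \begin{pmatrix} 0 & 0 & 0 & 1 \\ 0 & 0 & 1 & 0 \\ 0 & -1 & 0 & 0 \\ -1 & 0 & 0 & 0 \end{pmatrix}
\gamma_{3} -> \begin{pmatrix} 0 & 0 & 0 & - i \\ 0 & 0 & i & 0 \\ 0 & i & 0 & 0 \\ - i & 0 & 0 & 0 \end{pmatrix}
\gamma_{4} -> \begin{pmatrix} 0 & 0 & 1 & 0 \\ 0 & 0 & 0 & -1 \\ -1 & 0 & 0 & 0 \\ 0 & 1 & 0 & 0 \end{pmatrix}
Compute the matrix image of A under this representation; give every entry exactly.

Bivector images (products of the table entries): rho(\gamma_{23}) = rho(\gamma_{2})rho(\gamma_{3}) = \begin{pmatrix} - i & 0 & 0 & 0 \\ 0 & i & 0 & 0 \\ 0 & 0 & - i & 0 \\ 0 & 0 & 0 & i \end{pmatrix}.
M = (\frac{5}{6})*1 + (\frac{9}{2})*rho(\gamma_{3}) + (-\frac{5}{4})*rho(\gamma_{4}) + (-3)*rho(\gamma_{23}), summed entrywise (1 is the identity matrix):
Answer: \begin{pmatrix} \frac{5}{6} + 3 i & 0 & - \frac{5}{4} & - \frac{9 i}{2} \\ 0 & \frac{5}{6} - 3 i & \frac{9 i}{2} & \frac{5}{4} \\ \frac{5}{4} & \frac{9 i}{2} & \frac{5}{6} + 3 i & 0 \\ - \frac{9 i}{2} & - \frac{5}{4} & 0 & \frac{5}{6} - 3 i \end{pmatrix}


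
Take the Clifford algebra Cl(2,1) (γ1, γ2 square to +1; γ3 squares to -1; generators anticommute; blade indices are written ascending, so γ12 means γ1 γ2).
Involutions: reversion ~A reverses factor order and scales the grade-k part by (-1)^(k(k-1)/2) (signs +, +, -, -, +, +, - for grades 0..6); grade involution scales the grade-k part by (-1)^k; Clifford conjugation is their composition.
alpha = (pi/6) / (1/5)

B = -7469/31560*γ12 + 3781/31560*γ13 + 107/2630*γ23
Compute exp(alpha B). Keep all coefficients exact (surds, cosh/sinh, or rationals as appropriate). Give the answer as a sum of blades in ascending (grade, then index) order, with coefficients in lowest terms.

B^2 term by term: the squares give (-7469/31560)^2*(γ12)^2 + (3781/31560)^2*(γ13)^2 + (107/2630)^2*(γ23)^2 = 55785961/996033600*(-1) + 14295961/996033600*(+1) + 11449/6916900*(+1) = -1/25 (each basis 2-blade squares to minus the product of its generators' squares); cross terms between blades sharing an index anticommute and cancel. So B^2 = -1/25.
B^2 = -1/25 — a negative square means the series sums to a rotation: l = 1/5, alpha*l = pi/6, so exp(alpha B) = cos(pi/6) + (sin(pi/6)/(1/5))*B = sqrt(3)/2 + (5/2)*B.
Answer: sqrt(3)/2 - 7469/12624*γ12 + 3781/12624*γ13 + 107/1052*γ23


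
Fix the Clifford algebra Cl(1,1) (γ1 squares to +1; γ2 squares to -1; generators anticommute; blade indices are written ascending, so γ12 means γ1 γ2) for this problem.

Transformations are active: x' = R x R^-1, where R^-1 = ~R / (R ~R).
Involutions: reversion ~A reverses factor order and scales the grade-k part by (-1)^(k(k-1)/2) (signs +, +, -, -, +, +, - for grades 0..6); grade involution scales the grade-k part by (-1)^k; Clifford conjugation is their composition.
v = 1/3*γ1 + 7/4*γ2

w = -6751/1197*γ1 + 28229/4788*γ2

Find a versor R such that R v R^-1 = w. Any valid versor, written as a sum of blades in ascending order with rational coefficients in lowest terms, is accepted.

Here q(v) = q(w) = -425/144; the classical choice R = v + w = -6352/1197*γ1 + 9152/1197*γ2 then realises v -> w under the sandwich.
Answer: -6352/1197*γ1 + 9152/1197*γ2


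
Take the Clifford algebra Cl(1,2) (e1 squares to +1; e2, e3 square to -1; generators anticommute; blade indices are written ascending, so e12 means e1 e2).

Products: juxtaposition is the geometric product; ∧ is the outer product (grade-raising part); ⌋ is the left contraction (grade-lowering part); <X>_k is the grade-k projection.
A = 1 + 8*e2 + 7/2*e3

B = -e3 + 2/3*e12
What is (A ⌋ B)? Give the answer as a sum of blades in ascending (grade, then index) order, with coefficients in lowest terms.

step 1: 7/2 + 16/3*e1 - e3 + 2/3*e12
Answer: 7/2 + 16/3*e1 - e3 + 2/3*e12


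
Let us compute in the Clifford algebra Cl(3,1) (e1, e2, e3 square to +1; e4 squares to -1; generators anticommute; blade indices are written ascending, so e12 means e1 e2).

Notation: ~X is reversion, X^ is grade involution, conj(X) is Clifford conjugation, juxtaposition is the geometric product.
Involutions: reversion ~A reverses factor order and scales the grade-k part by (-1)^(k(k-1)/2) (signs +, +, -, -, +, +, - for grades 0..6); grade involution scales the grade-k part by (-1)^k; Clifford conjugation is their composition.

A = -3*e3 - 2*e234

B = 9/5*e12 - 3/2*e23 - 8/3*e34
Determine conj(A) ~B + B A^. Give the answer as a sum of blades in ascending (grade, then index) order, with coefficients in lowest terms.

first term: -59/6*e2 + 11*e4 - 27/5*e123 - 18/5*e134
second term: -59/6*e2 + 11*e4 + 27/5*e123 + 18/5*e134
Answer: -59/3*e2 + 22*e4


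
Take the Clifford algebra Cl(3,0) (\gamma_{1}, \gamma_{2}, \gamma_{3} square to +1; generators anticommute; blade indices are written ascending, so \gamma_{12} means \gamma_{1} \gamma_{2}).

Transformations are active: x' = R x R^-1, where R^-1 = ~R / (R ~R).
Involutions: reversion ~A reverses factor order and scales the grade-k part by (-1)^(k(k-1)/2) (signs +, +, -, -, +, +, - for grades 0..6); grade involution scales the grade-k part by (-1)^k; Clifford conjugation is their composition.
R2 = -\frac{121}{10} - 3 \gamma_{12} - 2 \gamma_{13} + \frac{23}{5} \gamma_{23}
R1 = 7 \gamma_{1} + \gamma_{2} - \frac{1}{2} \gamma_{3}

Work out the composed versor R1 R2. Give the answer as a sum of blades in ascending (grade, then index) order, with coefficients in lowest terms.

Distribute over the terms of R1 (each basis-blade product reordered to ascending indices, repeated generators contracted through their squares):
(7 \gamma_{1}) R2 = -\frac{847}{10} \gamma_{1} - 21 \gamma_{2} - 14 \gamma_{3} + \frac{161}{5} \gamma_{123}
(\gamma_{2}) R2 = 3 \gamma_{1} - \frac{121}{10} \gamma_{2} + \frac{23}{5} \gamma_{3} + 2 \gamma_{123}
(-\frac{1}{2} \gamma_{3}) R2 = -\gamma_{1} + \frac{23}{10} \gamma_{2} + \frac{121}{20} \gamma_{3} + \frac{3}{2} \gamma_{123}
Summing the partial products and collecting blades:
Answer: -\frac{827}{10} \gamma_{1} - \frac{154}{5} \gamma_{2} - \frac{67}{20} \gamma_{3} + \frac{357}{10} \gamma_{123}


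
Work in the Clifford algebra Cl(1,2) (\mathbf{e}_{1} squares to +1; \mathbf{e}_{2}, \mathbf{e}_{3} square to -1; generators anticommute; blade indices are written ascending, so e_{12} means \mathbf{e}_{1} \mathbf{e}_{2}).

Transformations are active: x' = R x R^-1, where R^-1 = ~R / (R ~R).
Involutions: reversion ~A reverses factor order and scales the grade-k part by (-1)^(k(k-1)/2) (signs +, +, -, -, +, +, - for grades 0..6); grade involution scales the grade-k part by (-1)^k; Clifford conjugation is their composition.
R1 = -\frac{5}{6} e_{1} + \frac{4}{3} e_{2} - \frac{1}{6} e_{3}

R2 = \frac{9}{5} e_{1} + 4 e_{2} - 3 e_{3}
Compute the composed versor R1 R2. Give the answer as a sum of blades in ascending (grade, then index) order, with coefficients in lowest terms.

Distribute over the terms of R1 (each basis-blade product reordered to ascending indices, repeated generators contracted through their squares):
(-\frac{5}{6} e_{1}) R2 = -\frac{3}{2} - \frac{10}{3} e_{12} + \frac{5}{2} e_{13}
(\frac{4}{3} e_{2}) R2 = -\frac{16}{3} - \frac{12}{5} e_{12} - 4 e_{23}
(-\frac{1}{6} e_{3}) R2 = -\frac{1}{2} + \frac{3}{10} e_{13} + \frac{2}{3} e_{23}
Summing the partial products and collecting blades:
Answer: -\frac{22}{3} - \frac{86}{15} e_{12} + \frac{14}{5} e_{13} - \frac{10}{3} e_{23}


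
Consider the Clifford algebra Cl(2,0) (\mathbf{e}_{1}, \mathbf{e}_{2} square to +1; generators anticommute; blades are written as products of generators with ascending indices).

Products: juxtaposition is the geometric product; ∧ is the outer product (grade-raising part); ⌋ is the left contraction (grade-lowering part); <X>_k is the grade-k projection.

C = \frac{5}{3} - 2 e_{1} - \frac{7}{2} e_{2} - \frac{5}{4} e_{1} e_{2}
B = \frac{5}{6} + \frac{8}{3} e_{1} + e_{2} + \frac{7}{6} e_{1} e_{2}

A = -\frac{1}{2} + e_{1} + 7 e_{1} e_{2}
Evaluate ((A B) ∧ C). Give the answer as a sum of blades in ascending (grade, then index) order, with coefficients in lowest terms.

step 1: -\frac{71}{12} + \frac{13}{2} e_{1} - 18 e_{2} + \frac{25}{4} e_{1} e_{2}
step 2: -\frac{355}{36} + \frac{68}{3} e_{1} - \frac{223}{24} e_{2} - \frac{655}{16} e_{1} e_{2}
Answer: -\frac{355}{36} + \frac{68}{3} e_{1} - \frac{223}{24} e_{2} - \frac{655}{16} e_{1} e_{2}


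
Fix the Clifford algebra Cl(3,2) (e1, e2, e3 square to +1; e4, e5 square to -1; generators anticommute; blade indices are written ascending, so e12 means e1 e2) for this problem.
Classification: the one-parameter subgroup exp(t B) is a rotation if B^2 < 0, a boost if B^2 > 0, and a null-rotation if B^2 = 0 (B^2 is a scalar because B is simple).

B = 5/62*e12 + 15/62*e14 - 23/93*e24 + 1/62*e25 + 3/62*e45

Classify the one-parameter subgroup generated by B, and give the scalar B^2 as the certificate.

B^2 term by term: the squares give (5/62)^2*(e12)^2 + (15/62)^2*(e14)^2 + (-23/93)^2*(e24)^2 + (1/62)^2*(e25)^2 + (3/62)^2*(e45)^2 = 25/3844*(-1) + 225/3844*(+1) + 529/8649*(+1) + 1/3844*(+1) + 9/3844*(-1) = 1/9 (each basis 2-blade squares to minus the product of its generators' squares); cross terms between blades sharing an index anticommute and cancel; the commuting (index-disjoint) pairs give grade-4 terms 2*c*c'*(blade product), which cancel blade by blade — e1245: 15/1922 - 15/1922 = 0 — confirming B is simple. So B^2 = 1/9.
Answer: boost, certificate B^2 = 1/9. The scalar 1/9 is the complete invariant here: its sign names the subgroup type.


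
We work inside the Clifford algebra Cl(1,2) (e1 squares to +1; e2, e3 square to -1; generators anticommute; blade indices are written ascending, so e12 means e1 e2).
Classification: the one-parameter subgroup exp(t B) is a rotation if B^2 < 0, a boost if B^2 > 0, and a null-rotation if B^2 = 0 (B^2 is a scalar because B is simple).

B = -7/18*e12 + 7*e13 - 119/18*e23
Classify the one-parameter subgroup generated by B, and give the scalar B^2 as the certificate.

B^2 term by term: the squares give (-7/18)^2*(e12)^2 + (7)^2*(e13)^2 + (-119/18)^2*(e23)^2 = 49/324*(+1) + 49*(+1) + 14161/324*(-1) = 49/9 (each basis 2-blade squares to minus the product of its generators' squares); cross terms between blades sharing an index anticommute and cancel. So B^2 = 49/9.
Answer: boost, certificate B^2 = 49/9. Why this suffices: the scalar 49/9 survives any versor conjugation, so its sign alone determines the class however B is presented.


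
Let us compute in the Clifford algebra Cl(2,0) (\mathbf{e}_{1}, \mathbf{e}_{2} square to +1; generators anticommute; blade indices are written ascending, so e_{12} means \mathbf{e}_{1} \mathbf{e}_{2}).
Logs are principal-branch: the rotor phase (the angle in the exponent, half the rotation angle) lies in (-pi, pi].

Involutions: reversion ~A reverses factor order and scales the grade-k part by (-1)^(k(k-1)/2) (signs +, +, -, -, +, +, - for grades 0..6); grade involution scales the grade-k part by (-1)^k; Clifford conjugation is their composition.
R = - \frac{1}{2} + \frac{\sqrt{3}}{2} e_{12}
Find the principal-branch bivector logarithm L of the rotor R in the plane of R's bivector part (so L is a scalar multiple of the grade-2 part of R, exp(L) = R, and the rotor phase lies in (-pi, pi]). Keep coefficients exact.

The scalar part of R is - \frac{1}{2}, and that scalar determines the rotor phase on the principal branch; recovering the unit plane as bivector-part over sine of the phase gives L = phase * plane.
Concretely: cos(phase) = - \frac{1}{2} gives phase = ±\frac{2 \pi}{3}, and since phase/sin(phase) is even the sign is immaterial: L = (phase/sin(phase)) * <R>_2 = (\frac{4 \sqrt{3} \pi}{9}) * <R>_2.
Answer: \frac{2 \pi}{3} e_{12}


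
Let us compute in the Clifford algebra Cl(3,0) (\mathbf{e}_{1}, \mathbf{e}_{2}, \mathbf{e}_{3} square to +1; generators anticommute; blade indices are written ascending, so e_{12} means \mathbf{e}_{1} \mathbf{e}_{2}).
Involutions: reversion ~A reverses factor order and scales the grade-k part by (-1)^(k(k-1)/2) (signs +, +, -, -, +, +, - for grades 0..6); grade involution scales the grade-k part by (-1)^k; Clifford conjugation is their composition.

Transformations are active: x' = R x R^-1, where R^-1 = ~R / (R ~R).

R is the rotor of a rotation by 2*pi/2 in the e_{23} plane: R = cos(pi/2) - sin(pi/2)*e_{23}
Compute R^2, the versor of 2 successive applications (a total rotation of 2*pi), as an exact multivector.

Because a rotor carries half the rotation angle, composing 2 copies of this e_{23}-plane rotor multiplies the phase: 2*(pi/2) = \pi, hence R^2 = cos(\pi) - sin(\pi)*e_{23}.
cos(\pi) = -1 and sin(\pi) = 0, so R^2 = -1. The total rotation 2*pi is 1 full turn, so every vector returns to itself, yet the rotor is -1, on the OTHER sheet of the double cover (an odd number of 2*pi turns).
Answer: -1


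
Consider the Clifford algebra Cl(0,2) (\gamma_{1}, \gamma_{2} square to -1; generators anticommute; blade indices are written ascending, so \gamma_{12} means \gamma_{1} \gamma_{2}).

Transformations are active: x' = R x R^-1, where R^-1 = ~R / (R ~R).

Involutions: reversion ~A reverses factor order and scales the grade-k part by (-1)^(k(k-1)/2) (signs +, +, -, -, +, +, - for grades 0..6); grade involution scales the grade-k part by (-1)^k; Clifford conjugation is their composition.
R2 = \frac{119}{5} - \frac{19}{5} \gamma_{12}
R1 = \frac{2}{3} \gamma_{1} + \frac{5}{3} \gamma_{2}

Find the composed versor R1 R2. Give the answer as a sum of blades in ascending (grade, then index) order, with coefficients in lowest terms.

Distribute over the terms of R1 (each basis-blade product reordered to ascending indices, repeated generators contracted through their squares):
(\frac{2}{3} \gamma_{1}) R2 = \frac{238}{15} \gamma_{1} + \frac{38}{15} \gamma_{2}
(\frac{5}{3} \gamma_{2}) R2 = -\frac{19}{3} \gamma_{1} + \frac{119}{3} \gamma_{2}
Summing the partial products and collecting blades:
Answer: \frac{143}{15} \gamma_{1} + \frac{211}{5} \gamma_{2}


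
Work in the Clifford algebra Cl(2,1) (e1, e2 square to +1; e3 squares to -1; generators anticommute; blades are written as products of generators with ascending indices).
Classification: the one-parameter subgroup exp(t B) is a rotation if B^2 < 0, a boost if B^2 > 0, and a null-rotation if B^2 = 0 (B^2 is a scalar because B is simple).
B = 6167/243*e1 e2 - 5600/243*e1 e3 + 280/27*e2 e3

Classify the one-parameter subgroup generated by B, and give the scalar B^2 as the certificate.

B^2 term by term: the squares give (6167/243)^2*(e1 e2)^2 + (-5600/243)^2*(e1 e3)^2 + (280/27)^2*(e2 e3)^2 = 38031889/59049*(-1) + 31360000/59049*(+1) + 78400/729*(+1) = -49/9 (each basis 2-blade squares to minus the product of its generators' squares); cross terms between blades sharing an index anticommute and cancel. So B^2 = -49/9.
Answer: rotation, certificate B^2 = -49/9. Why this suffices: the scalar -49/9 survives any versor conjugation, so its sign alone determines the class however B is presented.


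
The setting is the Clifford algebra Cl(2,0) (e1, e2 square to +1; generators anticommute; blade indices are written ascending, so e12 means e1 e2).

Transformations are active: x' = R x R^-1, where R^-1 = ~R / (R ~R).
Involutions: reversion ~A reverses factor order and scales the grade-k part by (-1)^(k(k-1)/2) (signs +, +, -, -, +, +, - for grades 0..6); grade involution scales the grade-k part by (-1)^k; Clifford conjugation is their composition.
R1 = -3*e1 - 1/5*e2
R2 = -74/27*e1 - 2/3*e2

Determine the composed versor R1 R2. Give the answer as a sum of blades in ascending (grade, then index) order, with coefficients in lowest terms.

Distribute over the terms of R1 (each basis-blade product reordered to ascending indices, repeated generators contracted through their squares):
(-3*e1) R2 = 74/9 + 2*e12
(-1/5*e2) R2 = 2/15 - 74/135*e12
Summing the partial products and collecting blades:
Answer: 376/45 + 196/135*e12


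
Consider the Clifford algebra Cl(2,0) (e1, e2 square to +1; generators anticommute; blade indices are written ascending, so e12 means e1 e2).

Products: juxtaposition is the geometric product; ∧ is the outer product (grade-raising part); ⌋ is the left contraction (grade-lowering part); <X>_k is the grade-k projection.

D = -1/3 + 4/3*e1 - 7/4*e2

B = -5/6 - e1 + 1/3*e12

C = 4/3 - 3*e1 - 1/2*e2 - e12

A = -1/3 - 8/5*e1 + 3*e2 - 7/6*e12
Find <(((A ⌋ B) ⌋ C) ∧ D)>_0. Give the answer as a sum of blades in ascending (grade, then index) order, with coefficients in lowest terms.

step 1: 34/15 - 2/3*e1 - 8/15*e2 - 1/9*e12
step 2: 233/45 - 22/3*e1 - 7/15*e2 - 34/15*e12
step 3: -233/135 + 1262/135*e1 - 1603/180*e2 + 1279/90*e12
step 4: -233/135
Answer: -233/135


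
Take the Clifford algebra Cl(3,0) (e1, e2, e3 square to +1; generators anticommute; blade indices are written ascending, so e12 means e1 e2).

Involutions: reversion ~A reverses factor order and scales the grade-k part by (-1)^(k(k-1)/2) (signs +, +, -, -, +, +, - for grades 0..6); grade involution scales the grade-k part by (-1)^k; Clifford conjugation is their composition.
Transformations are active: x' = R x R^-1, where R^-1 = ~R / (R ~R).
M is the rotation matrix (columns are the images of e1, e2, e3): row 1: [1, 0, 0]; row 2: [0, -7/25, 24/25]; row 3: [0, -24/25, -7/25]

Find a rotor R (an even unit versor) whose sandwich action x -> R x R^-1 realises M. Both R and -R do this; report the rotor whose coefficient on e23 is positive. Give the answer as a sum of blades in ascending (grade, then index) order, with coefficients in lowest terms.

Method: write R = a + b12*e12 + b13*e13 + b23*e23 with a^2 + b12^2 + b13^2 + b23^2 = 1 (so R^-1 = ~R). Expanding the columns R e_j ~R gives tr M = 4a^2 - 1 and, from the antisymmetric part, M21 - M12 = -4a*b12, M13 - M31 = 4a*b13, M32 - M23 = -4a*b23.
Here tr M = 11/25, so a^2 = (1 + tr M)/4 = 9/25 and a = ±3/5. Taking a = 3/5: M21 - M12 = 0, M13 - M31 = 0, M32 - M23 = -48/25, giving b12 = 0, b13 = 0, b23 = 4/5, i.e. R = 3/5 + 4/5*e23.
Its e23 coefficient is already positive.
Answer: 3/5 + 4/5*e23. Why the constraint matters: R and -R act identically through the sandwich — M has trace 11/25 either way — so only the sign condition on e23 picks one of the two preimages.


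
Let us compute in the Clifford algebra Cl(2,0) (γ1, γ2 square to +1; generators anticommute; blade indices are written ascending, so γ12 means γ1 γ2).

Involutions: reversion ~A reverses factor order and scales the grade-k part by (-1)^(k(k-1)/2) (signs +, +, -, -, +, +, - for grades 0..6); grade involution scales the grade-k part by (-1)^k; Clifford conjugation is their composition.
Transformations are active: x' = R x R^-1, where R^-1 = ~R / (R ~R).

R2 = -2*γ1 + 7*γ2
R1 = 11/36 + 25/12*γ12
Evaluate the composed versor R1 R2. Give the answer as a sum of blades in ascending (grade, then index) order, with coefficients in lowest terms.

Distribute over the terms of R1 (each basis-blade product reordered to ascending indices, repeated generators contracted through their squares):
(11/36) R2 = -11/18*γ1 + 77/36*γ2
(25/12*γ12) R2 = 175/12*γ1 + 25/6*γ2
Summing the partial products and collecting blades:
Answer: 503/36*γ1 + 227/36*γ2


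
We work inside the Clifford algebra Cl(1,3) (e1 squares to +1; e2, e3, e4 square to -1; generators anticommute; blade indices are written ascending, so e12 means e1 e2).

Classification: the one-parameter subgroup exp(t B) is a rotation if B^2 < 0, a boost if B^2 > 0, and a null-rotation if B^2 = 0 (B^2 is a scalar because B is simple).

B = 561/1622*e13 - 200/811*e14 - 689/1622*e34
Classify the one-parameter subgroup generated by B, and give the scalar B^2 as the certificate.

B^2 term by term: the squares give (561/1622)^2*(e13)^2 + (-200/811)^2*(e14)^2 + (-689/1622)^2*(e34)^2 = 314721/2630884*(+1) + 40000/657721*(+1) + 474721/2630884*(-1) = 0 (each basis 2-blade squares to minus the product of its generators' squares); cross terms between blades sharing an index anticommute and cancel. So B^2 = 0.
Answer: null-rotation, certificate B^2 = 0. The class reads off the invariant scalar 0 directly.


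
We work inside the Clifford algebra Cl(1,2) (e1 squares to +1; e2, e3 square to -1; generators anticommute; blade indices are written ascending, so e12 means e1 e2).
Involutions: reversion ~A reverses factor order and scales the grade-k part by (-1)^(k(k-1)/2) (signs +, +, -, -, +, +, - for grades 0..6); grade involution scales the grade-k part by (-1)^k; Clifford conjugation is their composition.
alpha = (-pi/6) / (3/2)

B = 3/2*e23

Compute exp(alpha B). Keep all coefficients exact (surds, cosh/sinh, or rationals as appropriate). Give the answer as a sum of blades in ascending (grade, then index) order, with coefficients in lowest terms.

B^2 = (3/2)^2*(e23)^2 = 9/4*(-1) = -9/4 (a basis 2-blade squares to minus the product of its generators' squares).
B^2 = -9/4 — the negative square puts this in the circular regime; l = 3/2, alpha*l = -pi/6, so exp(alpha B) = cos(-pi/6) + (sin(-pi/6)/(3/2))*B = sqrt(3)/2 + (-1/3)*B.
Answer: sqrt(3)/2 - 1/2*e23


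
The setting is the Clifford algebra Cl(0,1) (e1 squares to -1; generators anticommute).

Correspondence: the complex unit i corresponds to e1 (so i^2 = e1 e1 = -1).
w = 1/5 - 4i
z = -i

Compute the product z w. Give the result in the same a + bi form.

In blades: z = -e1, w = 1/5 - 4*e1.
Distribute z over w term by term (generator squares from the signature, products reordered to ascending indices): (-e1)*w = -4 - 1/5*e1.
Sum: -4 - 1/5*e1; translating back through the correspondence:
Answer: -4 - 1/5*i


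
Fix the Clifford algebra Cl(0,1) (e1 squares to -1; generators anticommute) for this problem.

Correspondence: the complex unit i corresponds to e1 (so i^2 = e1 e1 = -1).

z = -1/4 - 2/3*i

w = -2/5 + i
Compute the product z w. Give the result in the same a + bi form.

In blades: z = -1/4 - 2/3*e1, w = -2/5 + e1.
Distribute z over w term by term (generator squares from the signature, products reordered to ascending indices): (-1/4)*w = 1/10 - 1/4*e1; (-2/3*e1)*w = 2/3 + 4/15*e1.
Sum: 23/30 + 1/60*e1; translating back through the correspondence:
Answer: 23/30 + 1/60*i


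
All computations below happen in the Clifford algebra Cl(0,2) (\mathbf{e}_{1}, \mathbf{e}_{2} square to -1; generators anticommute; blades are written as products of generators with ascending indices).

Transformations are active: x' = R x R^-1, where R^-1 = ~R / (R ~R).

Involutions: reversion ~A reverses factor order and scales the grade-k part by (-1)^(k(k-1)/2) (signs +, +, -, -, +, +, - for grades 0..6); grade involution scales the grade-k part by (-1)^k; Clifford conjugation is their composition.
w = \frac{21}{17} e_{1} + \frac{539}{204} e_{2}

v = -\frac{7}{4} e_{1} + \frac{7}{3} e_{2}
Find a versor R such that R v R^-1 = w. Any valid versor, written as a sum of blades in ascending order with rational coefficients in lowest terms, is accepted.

Reasoning: v^2 = w^2 = -\frac{1225}{144} since conjugation preserves the quadratic form; R = v + w = -\frac{35}{68} e_{1} + \frac{1015}{204} e_{2} is then valid when invertible, keeping its own part and reversing (v - w)/2.
Answer: -\frac{35}{68} e_{1} + \frac{1015}{204} e_{2}


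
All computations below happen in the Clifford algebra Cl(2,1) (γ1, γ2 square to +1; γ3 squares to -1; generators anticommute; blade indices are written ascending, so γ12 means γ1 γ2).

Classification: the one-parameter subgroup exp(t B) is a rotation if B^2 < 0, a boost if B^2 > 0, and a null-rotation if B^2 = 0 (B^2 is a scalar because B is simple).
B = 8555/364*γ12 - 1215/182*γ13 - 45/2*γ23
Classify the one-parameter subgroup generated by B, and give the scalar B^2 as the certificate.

B^2 term by term: the squares give (8555/364)^2*(γ12)^2 + (-1215/182)^2*(γ13)^2 + (-45/2)^2*(γ23)^2 = 73188025/132496*(-1) + 1476225/33124*(+1) + 2025/4*(+1) = -25/16 (each basis 2-blade squares to minus the product of its generators' squares); cross terms between blades sharing an index anticommute and cancel. So B^2 = -25/16.
Answer: rotation, certificate B^2 = -25/16. No conjugation can change B^2 = -25/16; the sign gives the class.


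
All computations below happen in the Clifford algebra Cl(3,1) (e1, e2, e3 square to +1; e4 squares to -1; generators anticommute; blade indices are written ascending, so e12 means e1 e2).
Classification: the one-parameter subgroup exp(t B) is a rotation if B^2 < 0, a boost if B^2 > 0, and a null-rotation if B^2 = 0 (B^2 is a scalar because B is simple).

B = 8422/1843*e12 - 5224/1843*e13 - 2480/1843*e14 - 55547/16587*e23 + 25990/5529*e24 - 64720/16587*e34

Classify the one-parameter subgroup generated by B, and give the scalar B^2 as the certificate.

B^2 term by term: the squares give (8422/1843)^2*(e12)^2 + (-5224/1843)^2*(e13)^2 + (-2480/1843)^2*(e14)^2 + (-55547/16587)^2*(e23)^2 + (25990/5529)^2*(e24)^2 + (-64720/16587)^2*(e34)^2 = 70930084/3396649*(-1) + 27290176/3396649*(-1) + 6150400/3396649*(+1) + 3085469209/275128569*(-1) + 675480100/30569841*(+1) + 4188678400/275128569*(+1) = -1 (each basis 2-blade squares to minus the product of its generators' squares); cross terms between blades sharing an index anticommute and cancel; the commuting (index-disjoint) pairs give grade-4 terms 2*c*c'*(blade product), which cancel blade by blade — e1234: -1090143680/30569841 + 271543520/10189947 + 275513120/30569841 = 0 — confirming B is simple. So B^2 = -1.
Answer: rotation, certificate B^2 = -1. Because -1 is invariant under every versor sandwich, the classification follows from its sign alone.


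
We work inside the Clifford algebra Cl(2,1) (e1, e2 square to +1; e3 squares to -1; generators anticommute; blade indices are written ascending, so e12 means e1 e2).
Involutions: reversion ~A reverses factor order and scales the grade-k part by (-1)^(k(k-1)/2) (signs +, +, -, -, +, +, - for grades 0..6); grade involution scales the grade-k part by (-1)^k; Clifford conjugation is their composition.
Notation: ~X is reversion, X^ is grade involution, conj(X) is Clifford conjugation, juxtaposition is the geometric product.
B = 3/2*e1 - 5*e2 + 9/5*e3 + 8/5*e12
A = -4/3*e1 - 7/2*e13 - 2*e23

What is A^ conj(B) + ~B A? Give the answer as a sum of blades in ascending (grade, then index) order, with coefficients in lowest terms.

first term: -2 - 63/10*e1 - 86/15*e2 + 19/4*e3 + 20/3*e12 - 28/5*e13 + 28/5*e23 + 41/2*e123
second term: -2 - 63/10*e1 - 86/15*e2 + 19/4*e3 - 20/3*e12 + 28/5*e13 - 28/5*e23 - 41/2*e123
Answer: -4 - 63/5*e1 - 172/15*e2 + 19/2*e3


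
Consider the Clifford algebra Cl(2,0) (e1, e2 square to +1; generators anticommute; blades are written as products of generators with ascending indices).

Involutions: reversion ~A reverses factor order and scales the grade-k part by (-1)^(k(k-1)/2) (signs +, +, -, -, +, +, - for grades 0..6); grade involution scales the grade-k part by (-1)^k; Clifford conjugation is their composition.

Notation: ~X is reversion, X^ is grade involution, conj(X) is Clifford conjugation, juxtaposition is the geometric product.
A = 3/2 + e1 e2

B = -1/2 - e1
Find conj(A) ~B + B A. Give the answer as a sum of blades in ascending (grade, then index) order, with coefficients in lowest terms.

first term: -3/4 - 3/2*e1 - e2 + 1/2*e1 e2
second term: -3/4 - 3/2*e1 - e2 - 1/2*e1 e2
Answer: -3/2 - 3*e1 - 2*e2


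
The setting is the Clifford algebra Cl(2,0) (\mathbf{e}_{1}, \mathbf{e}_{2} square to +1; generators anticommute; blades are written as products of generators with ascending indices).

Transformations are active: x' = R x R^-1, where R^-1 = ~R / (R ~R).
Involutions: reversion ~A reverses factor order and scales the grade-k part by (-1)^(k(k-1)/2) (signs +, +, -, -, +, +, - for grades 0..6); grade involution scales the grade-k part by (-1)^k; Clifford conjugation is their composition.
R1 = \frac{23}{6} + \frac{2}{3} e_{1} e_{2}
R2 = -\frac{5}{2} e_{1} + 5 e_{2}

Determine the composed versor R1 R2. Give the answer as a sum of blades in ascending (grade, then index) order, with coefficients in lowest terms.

Distribute over the terms of R1 (each basis-blade product reordered to ascending indices, repeated generators contracted through their squares):
(\frac{23}{6}) R2 = -\frac{115}{12} e_{1} + \frac{115}{6} e_{2}
(\frac{2}{3} e_{1} e_{2}) R2 = \frac{10}{3} e_{1} + \frac{5}{3} e_{2}
Summing the partial products and collecting blades:
Answer: -\frac{25}{4} e_{1} + \frac{125}{6} e_{2}


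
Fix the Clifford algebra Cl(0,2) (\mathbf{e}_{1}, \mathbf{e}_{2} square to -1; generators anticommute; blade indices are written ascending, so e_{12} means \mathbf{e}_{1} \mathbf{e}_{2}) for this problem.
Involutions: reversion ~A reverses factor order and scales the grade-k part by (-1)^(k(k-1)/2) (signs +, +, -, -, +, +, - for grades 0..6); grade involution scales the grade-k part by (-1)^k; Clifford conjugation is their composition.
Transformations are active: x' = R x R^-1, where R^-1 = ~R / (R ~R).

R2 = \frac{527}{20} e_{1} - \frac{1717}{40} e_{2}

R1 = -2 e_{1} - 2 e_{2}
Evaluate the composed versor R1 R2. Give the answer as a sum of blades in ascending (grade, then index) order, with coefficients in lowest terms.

Distribute over the terms of R1 (each basis-blade product reordered to ascending indices, repeated generators contracted through their squares):
(-2 e_{1}) R2 = \frac{527}{10} + \frac{1717}{20} e_{12}
(-2 e_{2}) R2 = -\frac{1717}{20} + \frac{527}{10} e_{12}
Summing the partial products and collecting blades:
Answer: -\frac{663}{20} + \frac{2771}{20} e_{12}


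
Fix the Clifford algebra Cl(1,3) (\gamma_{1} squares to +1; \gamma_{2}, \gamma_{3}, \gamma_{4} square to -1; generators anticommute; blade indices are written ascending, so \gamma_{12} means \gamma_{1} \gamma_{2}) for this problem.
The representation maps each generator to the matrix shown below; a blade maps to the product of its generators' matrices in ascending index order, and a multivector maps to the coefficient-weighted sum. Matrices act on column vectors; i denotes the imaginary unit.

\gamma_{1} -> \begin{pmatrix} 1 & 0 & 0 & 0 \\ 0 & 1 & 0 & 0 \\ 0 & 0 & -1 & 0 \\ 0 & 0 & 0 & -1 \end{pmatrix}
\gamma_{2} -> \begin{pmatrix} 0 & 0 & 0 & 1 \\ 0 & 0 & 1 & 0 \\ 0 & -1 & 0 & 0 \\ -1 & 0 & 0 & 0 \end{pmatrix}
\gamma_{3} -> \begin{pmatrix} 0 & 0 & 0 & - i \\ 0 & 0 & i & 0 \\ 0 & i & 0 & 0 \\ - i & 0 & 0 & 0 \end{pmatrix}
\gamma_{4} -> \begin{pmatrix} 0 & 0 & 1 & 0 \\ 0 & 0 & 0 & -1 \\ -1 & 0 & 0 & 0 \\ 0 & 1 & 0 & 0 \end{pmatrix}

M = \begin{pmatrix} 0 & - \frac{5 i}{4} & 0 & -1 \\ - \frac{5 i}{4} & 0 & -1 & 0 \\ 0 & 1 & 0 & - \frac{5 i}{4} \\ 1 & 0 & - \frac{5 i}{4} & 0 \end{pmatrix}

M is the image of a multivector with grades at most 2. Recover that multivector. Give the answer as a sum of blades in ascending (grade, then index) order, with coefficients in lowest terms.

Method: the blade images are trace-orthogonal — tr(rho(e_A) rho(e_B)^-1) = 4 if A = B and 0 otherwise — and rho(e_A)^-1 = (e_A)^2 * rho(e_A) with (e_A)^2 = +1 or -1, so the coefficient of e_A in the preimage is (e_A)^2 * tr(M rho(e_A))/4.
Nonzero projections over blades of grade <= 2: \gamma_{2}: (\gamma_{2})^2 = -1, tr(M rho(\gamma_{2})) = 4, coefficient -1; \gamma_{34}: (\gamma_{34})^2 = -1, tr(M rho(\gamma_{34})) = -5, coefficient \frac{5}{4}. Every other blade of grade <= 2 projects to 0.
Answer: -\gamma_{2} + \frac{5}{4} \gamma_{34}


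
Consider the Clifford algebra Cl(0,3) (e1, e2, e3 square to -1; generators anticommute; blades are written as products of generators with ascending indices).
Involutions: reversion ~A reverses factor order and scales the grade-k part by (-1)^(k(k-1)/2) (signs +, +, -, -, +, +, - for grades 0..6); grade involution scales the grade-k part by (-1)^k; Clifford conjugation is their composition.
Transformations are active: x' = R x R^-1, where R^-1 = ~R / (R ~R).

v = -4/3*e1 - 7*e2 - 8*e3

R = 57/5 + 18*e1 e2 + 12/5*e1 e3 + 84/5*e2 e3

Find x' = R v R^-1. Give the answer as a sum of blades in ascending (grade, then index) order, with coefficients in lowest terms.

~R = 57/5 - 18*e1 e2 - 12/5*e1 e3 - 84/5*e2 e3, and R ~R = 18549/25, so R^-1 = ~R / (18549/25).
R v = 130*e1 + 153/5*e2 - 212*e3 - 748/5*e1 e2 e3
Answer: -8944/6183*e1 + 55079/6183*e2 - 35696/6183*e3


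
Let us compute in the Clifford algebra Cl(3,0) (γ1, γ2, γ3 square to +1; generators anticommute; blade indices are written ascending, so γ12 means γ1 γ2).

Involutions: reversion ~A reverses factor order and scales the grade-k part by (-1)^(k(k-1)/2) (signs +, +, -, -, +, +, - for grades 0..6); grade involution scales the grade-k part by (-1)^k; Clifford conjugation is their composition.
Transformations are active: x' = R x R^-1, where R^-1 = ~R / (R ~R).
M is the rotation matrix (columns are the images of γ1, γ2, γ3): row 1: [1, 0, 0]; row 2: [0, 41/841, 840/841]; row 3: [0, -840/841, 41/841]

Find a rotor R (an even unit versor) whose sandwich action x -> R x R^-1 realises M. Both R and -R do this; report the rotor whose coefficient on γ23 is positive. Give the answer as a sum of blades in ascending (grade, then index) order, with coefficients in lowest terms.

Method: write R = a + b12*γ12 + b13*γ13 + b23*γ23 with a^2 + b12^2 + b13^2 + b23^2 = 1 (so R^-1 = ~R). Expanding the columns R e_j ~R gives tr M = 4a^2 - 1 and, from the antisymmetric part, M21 - M12 = -4a*b12, M13 - M31 = 4a*b13, M32 - M23 = -4a*b23.
Here tr M = 923/841, so a^2 = (1 + tr M)/4 = 441/841 and a = ±21/29. Taking a = 21/29: M21 - M12 = 0, M13 - M31 = 0, M32 - M23 = -1680/841, giving b12 = 0, b13 = 0, b23 = 20/29, i.e. R = 21/29 + 20/29*γ23.
Its γ23 coefficient is already positive.
Answer: 21/29 + 20/29*γ23. Key observation: the double cover Spin(3) -> SO(3) sends R and -R to the same matrix (trace 923/841 here), so the stated sign of the γ23 coefficient is what selects one sheet.


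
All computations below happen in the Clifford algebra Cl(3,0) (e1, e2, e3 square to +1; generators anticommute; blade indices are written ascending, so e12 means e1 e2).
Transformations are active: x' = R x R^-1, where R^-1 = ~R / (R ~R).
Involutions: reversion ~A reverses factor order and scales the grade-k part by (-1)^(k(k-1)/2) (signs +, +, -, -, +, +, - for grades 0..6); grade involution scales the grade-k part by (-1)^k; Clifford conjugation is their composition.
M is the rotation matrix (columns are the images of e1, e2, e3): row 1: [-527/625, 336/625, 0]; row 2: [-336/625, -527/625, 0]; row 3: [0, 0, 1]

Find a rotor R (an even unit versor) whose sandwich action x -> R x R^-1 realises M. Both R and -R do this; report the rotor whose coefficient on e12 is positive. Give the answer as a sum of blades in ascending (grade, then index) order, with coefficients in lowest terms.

Method: write R = a + b12*e12 + b13*e13 + b23*e23 with a^2 + b12^2 + b13^2 + b23^2 = 1 (so R^-1 = ~R). Expanding the columns R e_j ~R gives tr M = 4a^2 - 1 and, from the antisymmetric part, M21 - M12 = -4a*b12, M13 - M31 = 4a*b13, M32 - M23 = -4a*b23.
Here tr M = -429/625, so a^2 = (1 + tr M)/4 = 49/625 and a = ±7/25. Taking a = 7/25: M21 - M12 = -672/625, M13 - M31 = 0, M32 - M23 = 0, giving b12 = 24/25, b13 = 0, b23 = 0, i.e. R = 7/25 + 24/25*e12.
Its e12 coefficient is already positive.
Answer: 7/25 + 24/25*e12. Key observation: the double cover Spin(3) -> SO(3) sends R and -R to the same matrix (trace -429/625 here), so the stated sign of the e12 coefficient is what selects one sheet.


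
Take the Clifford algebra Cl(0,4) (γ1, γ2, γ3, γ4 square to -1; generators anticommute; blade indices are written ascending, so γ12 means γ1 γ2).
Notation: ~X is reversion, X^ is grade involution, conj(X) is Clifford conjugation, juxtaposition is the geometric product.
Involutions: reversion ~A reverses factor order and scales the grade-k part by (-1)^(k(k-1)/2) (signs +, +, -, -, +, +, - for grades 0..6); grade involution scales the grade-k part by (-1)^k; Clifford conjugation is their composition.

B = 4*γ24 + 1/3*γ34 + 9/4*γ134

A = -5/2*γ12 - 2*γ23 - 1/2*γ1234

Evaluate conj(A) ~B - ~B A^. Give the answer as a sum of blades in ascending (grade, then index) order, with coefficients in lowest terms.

first term: -9/8*γ2 - 1/6*γ12 + 2*γ13 + 10*γ14 + 2/3*γ24 - 8*γ34 + 9/2*γ124 - 45/8*γ234 - 5/6*γ1234
second term: 9/8*γ2 - 1/6*γ12 + 2*γ13 + 10*γ14 + 2/3*γ24 - 8*γ34 + 9/2*γ124 - 45/8*γ234 + 5/6*γ1234
Answer: -9/4*γ2 - 5/3*γ1234


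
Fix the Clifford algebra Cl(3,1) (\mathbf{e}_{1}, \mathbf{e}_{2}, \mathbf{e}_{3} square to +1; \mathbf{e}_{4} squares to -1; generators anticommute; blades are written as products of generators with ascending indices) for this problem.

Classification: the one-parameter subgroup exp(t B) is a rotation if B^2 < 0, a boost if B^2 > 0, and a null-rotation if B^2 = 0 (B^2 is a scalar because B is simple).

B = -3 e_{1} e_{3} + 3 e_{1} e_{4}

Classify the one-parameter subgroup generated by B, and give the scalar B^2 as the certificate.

B^2 term by term: the squares give (-3)^2*(e_{1} e_{3})^2 + (3)^2*(e_{1} e_{4})^2 = 9*(-1) + 9*(+1) = 0 (each basis 2-blade squares to minus the product of its generators' squares); cross terms between blades sharing an index anticommute and cancel. So B^2 = 0.
Answer: null-rotation, certificate B^2 = 0. Because 0 is invariant under every versor sandwich, the classification follows from its sign alone.


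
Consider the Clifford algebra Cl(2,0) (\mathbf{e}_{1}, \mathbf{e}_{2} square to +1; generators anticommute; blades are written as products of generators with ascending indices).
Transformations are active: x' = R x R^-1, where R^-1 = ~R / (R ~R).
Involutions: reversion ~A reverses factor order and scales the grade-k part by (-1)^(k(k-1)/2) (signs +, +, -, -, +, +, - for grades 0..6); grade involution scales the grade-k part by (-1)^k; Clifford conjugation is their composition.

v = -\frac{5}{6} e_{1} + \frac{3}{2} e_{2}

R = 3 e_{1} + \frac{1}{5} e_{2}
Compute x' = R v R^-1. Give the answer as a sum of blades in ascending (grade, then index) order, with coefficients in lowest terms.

~R = 3 e_{1} + \frac{1}{5} e_{2}, and R ~R = \frac{226}{25}, so R^-1 = ~R / (\frac{226}{25}).
R v = -\frac{11}{5} + \frac{14}{3} e_{1} e_{2}
Answer: -\frac{425}{678} e_{1} - \frac{361}{226} e_{2}
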